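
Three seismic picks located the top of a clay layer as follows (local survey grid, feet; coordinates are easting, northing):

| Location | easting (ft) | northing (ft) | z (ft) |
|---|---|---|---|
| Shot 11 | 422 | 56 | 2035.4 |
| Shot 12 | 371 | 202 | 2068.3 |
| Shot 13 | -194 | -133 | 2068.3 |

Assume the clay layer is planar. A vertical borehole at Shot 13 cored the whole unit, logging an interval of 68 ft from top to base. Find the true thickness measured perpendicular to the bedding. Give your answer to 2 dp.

Two edge vectors: Shot 11→Shot 12 = (-51, 146, 32.9), Shot 11→Shot 13 = (-616, -189, 32.9).
Normal n = (Shot 11→Shot 12) × (Shot 11→Shot 13) = (11021.5, -18588.5, 99575).
So ∂z/∂easting = −n_x/n_z = −0.11069 and ∂z/∂northing = −n_y/n_z = 0.18668.
|∇z| = √(a²+b²) = 0.21703, so dip δ = arctan(0.21703) = 12.24°.
True thickness = vertical thickness × cos δ = 68 × cos 12.24° = 66.45 ft.

66.45 ft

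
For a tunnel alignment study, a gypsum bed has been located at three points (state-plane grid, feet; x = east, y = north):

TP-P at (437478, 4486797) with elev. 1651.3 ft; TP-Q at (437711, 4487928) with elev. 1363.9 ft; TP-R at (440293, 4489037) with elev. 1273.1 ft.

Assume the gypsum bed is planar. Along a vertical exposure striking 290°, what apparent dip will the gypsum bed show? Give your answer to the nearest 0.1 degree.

Two edge vectors: TP-P→TP-Q = (233, 1131, -287.4), TP-P→TP-R = (2815, 2240, -378.2).
Normal n = (TP-P→TP-Q) × (TP-P→TP-R) = (216031.8, -720910.4, -2661845).
So ∂z/∂x = −n_x/n_z = 0.08116 and ∂z/∂y = −n_y/n_z = −0.27083.
Unit vector along 290° is (sin 290°, cos 290°) = (-0.9397, 0.3420).
Slope in that direction = a·(-0.9397) + b·(0.3420) = −0.16889.
Apparent dip = arctan|0.16889| = 9.6° (true dip is 15.8°, so apparent ≤ true as expected).

9.6°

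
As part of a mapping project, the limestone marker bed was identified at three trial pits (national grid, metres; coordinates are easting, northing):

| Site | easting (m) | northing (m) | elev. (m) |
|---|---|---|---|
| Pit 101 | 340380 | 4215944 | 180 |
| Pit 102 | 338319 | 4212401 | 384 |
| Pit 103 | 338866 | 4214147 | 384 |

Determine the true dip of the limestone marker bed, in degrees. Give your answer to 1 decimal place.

Let the plane be z = a·easting + b·northing + c.
Pit 102−Pit 101: −2061a − 3543b = 204;  Pit 103−Pit 101: −1514a − 1797b = 204.
Solving gives a = −0.21451, b = 0.06720.
Gradient magnitude |∇z| = √(a² + b²) = √(0.04601 + 0.00452) = 0.22479.
True dip = arctan(0.22479) = 12.7°, dipping toward ESE (azimuth ≈ 107°).

12.7°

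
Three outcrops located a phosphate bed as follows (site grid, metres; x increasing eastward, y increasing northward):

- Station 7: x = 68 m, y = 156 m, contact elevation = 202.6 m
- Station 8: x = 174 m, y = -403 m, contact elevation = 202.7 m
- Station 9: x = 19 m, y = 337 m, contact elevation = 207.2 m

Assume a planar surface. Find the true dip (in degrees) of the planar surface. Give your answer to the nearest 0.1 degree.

17.8°

Two edge vectors: Station 7→Station 8 = (106, -559, 0.1), Station 7→Station 9 = (-49, 181, 4.6).
Normal n = (Station 7→Station 8) × (Station 7→Station 9) = (-2589.5, -492.5, -8205).
So ∂z/∂x = −n_x/n_z = −0.31560 and ∂z/∂y = −n_y/n_z = −0.06002.
Gradient magnitude |∇z| = √(a² + b²) = √(0.09960 + 0.00360) = 0.32126.
True dip = arctan(0.32126) = 17.8°, dipping toward E (azimuth ≈ 079°).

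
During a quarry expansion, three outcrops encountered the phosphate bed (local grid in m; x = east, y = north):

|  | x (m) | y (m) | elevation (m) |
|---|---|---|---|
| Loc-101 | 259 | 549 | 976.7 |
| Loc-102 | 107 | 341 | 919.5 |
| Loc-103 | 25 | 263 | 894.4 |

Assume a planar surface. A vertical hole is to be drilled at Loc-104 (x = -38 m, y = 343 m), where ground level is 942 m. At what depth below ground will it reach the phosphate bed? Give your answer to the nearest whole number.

Two edge vectors: Loc-101→Loc-102 = (-152, -208, -57.2), Loc-101→Loc-103 = (-234, -286, -82.3).
Normal n = (Loc-101→Loc-102) × (Loc-101→Loc-103) = (759.2, 875.2, -5200).
So ∂z/∂x = −n_x/n_z = 0.14600 and ∂z/∂y = −n_y/n_z = 0.16831.
Intercept c from Loc-101: 976.7 − 37.81 − 92.40 = 846.49.
At (-38, 343): z_contact = −5.5 + 57.7 + 846.49 = 898.7 m.
Depth below ground = 942 − 898.7 = 43 m.

43 m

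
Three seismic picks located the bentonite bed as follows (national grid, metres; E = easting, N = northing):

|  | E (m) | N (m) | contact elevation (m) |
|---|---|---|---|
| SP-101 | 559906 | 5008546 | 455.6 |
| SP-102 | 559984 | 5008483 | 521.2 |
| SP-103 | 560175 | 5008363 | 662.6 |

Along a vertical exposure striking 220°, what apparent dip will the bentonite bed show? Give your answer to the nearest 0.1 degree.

Two edge vectors: SP-101→SP-102 = (78, -63, 65.6), SP-101→SP-103 = (269, -183, 207).
Normal n = (SP-101→SP-102) × (SP-101→SP-103) = (-1036.2, 1500.4, 2673).
So ∂z/∂E = −n_x/n_z = 0.38765 and ∂z/∂N = −n_y/n_z = −0.56132.
Unit vector along 220° is (sin 220°, cos 220°) = (-0.6428, -0.7660).
Slope in that direction = a·(-0.6428) + b·(-0.7660) = 0.18081.
Apparent dip = arctan|0.18081| = 10.2° (true dip is 34.3°, so apparent ≤ true as expected).

10.2°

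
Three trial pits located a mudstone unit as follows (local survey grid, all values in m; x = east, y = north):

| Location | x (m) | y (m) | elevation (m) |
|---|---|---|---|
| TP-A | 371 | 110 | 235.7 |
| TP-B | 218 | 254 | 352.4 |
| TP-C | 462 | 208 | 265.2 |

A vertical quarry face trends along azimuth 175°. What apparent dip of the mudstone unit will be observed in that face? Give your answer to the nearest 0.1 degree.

29.2°

Two edge vectors: TP-A→TP-B = (-153, 144, 116.7), TP-A→TP-C = (91, 98, 29.5).
Normal n = (TP-A→TP-B) × (TP-A→TP-C) = (-7188.6, 15133.2, -28098).
So ∂z/∂x = −n_x/n_z = −0.25584 and ∂z/∂y = −n_y/n_z = 0.53859.
Unit vector along 175° is (sin 175°, cos 175°) = (0.0872, -0.9962).
Slope in that direction = a·(0.0872) + b·(-0.9962) = −0.55883.
Apparent dip = arctan|0.55883| = 29.2° (true dip is 30.8°, so apparent ≤ true as expected).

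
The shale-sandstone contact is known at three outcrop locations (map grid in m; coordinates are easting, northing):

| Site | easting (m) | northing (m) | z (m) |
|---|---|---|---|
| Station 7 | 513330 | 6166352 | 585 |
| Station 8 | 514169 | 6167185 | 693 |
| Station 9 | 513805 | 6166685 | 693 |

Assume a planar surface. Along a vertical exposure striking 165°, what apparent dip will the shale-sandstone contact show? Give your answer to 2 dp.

24.07°

Two edge vectors: Station 7→Station 8 = (839, 833, 108), Station 7→Station 9 = (475, 333, 108).
Normal n = (Station 7→Station 8) × (Station 7→Station 9) = (54000, -39312, -116288).
So ∂z/∂easting = −n_x/n_z = 0.46436 and ∂z/∂northing = −n_y/n_z = −0.33806.
Unit vector along 165° is (sin 165°, cos 165°) = (0.2588, -0.9659).
Slope in that direction = a·(0.2588) + b·(-0.9659) = 0.44672.
Apparent dip = arctan|0.44672| = 24.07° (true dip is 29.9°, so apparent ≤ true as expected).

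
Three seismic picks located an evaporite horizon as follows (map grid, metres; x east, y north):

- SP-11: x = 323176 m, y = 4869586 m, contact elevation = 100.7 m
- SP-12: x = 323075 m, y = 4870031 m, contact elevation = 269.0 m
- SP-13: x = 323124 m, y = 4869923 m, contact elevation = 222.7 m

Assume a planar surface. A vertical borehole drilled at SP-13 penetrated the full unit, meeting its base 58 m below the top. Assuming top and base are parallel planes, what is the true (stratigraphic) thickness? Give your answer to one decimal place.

53.9 m

Two edge vectors: SP-11→SP-12 = (-101, 445, 168.3), SP-11→SP-13 = (-52, 337, 122).
Normal n = (SP-11→SP-12) × (SP-11→SP-13) = (-2427.1, 3570.4, -10897).
So ∂z/∂x = −n_x/n_z = −0.22273 and ∂z/∂y = −n_y/n_z = 0.32765.
|∇z| = √(a²+b²) = 0.39619, so dip δ = arctan(0.39619) = 21.61°.
True thickness = vertical thickness × cos δ = 58 × cos 21.61° = 53.9 m.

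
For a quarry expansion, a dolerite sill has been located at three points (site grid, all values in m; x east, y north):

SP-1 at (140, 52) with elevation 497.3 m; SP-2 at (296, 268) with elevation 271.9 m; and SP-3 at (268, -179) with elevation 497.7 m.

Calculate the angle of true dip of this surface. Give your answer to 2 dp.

43.05°

Let the plane be z = a·x + b·y + c.
SP-2−SP-1: 156a + 216b = −225.4;  SP-3−SP-1: 128a − 231b = 0.4.
Solving gives a = −0.81623, b = −0.45402.
Gradient magnitude |∇z| = √(a² + b²) = √(0.66624 + 0.20613) = 0.93401.
True dip = arctan(0.93401) = 43.05°, dipping toward ENE (azimuth ≈ 061°).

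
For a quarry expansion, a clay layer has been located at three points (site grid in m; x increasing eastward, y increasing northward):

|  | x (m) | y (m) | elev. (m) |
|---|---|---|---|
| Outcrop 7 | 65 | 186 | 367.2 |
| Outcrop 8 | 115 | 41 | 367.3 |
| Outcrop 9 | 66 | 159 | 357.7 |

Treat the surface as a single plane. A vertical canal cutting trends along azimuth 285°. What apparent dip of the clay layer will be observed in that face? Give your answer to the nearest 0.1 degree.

45.1°

Two edge vectors: Outcrop 7→Outcrop 8 = (50, -145, 0.1), Outcrop 7→Outcrop 9 = (1, -27, -9.5).
Normal n = (Outcrop 7→Outcrop 8) × (Outcrop 7→Outcrop 9) = (1380.2, 475.1, -1205).
So ∂z/∂x = −n_x/n_z = 1.14539 and ∂z/∂y = −n_y/n_z = 0.39427.
Unit vector along 285° is (sin 285°, cos 285°) = (-0.9659, 0.2588).
Slope in that direction = a·(-0.9659) + b·(0.2588) = −1.00432.
Apparent dip = arctan|1.00432| = 45.1° (true dip is 50.5°, so apparent ≤ true as expected).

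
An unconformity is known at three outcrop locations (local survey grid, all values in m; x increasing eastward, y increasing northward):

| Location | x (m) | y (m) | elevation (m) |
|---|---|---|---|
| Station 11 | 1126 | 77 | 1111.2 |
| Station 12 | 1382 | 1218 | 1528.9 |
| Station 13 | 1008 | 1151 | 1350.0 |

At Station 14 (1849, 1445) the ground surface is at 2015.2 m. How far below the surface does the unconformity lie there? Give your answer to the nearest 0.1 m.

224.3 m

Let the plane be z = a·x + b·y + c.
Station 12−Station 11: 256a + 1141b = 417.7;  Station 13−Station 11: −118a + 1074b = 238.8.
Solving gives a = 0.430046, b = 0.269595.
Then c = 1111.2 − a·1126 − b·77 = 606.21.
At (1849, 1445): z_contact = 795.15 + 389.57 + 606.21 = 1790.93 m.
Depth below ground = 2015.2 − 1790.93 = 224.3 m.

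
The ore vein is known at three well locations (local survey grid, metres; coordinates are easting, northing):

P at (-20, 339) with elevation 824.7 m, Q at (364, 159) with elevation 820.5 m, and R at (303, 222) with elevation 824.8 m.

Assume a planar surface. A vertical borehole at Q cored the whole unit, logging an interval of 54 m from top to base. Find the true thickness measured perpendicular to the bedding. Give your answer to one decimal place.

53.7 m

Two edge vectors: P→Q = (384, -180, -4.2), P→R = (323, -117, 0.1).
Normal n = (P→Q) × (P→R) = (-509.4, -1395, 13212).
So ∂z/∂easting = −n_x/n_z = 0.03856 and ∂z/∂northing = −n_y/n_z = 0.10559.
|∇z| = √(a²+b²) = 0.11241, so dip δ = arctan(0.11241) = 6.41°.
True thickness = vertical thickness × cos δ = 54 × cos 6.41° = 53.7 m.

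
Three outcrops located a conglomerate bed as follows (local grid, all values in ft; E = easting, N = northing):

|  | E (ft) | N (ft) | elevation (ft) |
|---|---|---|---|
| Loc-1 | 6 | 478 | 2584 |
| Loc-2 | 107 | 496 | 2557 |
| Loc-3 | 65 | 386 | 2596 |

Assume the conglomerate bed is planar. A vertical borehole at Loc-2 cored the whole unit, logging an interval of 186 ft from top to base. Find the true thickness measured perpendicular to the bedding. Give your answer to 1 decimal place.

Two edge vectors: Loc-1→Loc-2 = (101, 18, -27), Loc-1→Loc-3 = (59, -92, 12).
Normal n = (Loc-1→Loc-2) × (Loc-1→Loc-3) = (-2268, -2805, -10354).
So ∂z/∂E = −n_x/n_z = −0.21905 and ∂z/∂N = −n_y/n_z = −0.27091.
|∇z| = √(a²+b²) = 0.34839, so dip δ = arctan(0.34839) = 19.21°.
True thickness = vertical thickness × cos δ = 186 × cos 19.21° = 175.6 ft.

175.6 ft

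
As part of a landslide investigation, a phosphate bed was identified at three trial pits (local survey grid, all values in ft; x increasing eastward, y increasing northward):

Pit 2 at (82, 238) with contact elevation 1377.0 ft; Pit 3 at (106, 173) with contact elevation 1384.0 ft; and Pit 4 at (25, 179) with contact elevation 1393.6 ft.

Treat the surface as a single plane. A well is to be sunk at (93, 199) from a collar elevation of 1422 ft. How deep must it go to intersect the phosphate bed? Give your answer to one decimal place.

40.4 ft

Two edge vectors: Pit 2→Pit 3 = (24, -65, 7), Pit 2→Pit 4 = (-57, -59, 16.6).
Normal n = (Pit 2→Pit 3) × (Pit 2→Pit 4) = (-666, -797.4, -5121).
So ∂z/∂x = −n_x/n_z = −0.13005 and ∂z/∂y = −n_y/n_z = −0.15571.
Intercept c from Pit 2: 1377 + 10.66 + 37.06 = 1424.72.
At (93, 199): z_contact = −12.09 − 30.99 + 1424.72 = 1381.64 ft.
Depth below ground = 1422 − 1381.64 = 40.4 ft.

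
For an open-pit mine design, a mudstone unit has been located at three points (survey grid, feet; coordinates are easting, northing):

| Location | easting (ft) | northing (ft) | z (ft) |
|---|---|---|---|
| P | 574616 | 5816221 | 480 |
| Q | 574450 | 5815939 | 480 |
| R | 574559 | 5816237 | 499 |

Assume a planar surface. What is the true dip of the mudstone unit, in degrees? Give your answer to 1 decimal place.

Two edge vectors: P→Q = (-166, -282, 0), P→R = (-57, 16, 19).
Normal n = (P→Q) × (P→R) = (-5358, 3154, -18730).
So ∂z/∂easting = −n_x/n_z = −0.28607 and ∂z/∂northing = −n_y/n_z = 0.16839.
Gradient magnitude |∇z| = √(a² + b²) = √(0.08183 + 0.02836) = 0.33195.
True dip = arctan(0.33195) = 18.4°, dipping toward ESE (azimuth ≈ 120°).

18.4°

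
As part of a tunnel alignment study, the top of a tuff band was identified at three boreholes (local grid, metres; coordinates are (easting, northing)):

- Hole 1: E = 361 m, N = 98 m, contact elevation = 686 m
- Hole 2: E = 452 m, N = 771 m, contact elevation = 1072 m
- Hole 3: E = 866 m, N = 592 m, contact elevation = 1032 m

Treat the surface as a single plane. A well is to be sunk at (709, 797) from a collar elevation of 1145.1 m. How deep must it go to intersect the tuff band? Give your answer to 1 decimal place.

21.9 m

Two edge vectors: Hole 1→Hole 2 = (91, 673, 386), Hole 1→Hole 3 = (505, 494, 346).
Normal n = (Hole 1→Hole 2) × (Hole 1→Hole 3) = (42174, 163444, -294911).
So ∂z/∂E = −n_x/n_z = 0.14301 and ∂z/∂N = −n_y/n_z = 0.55421.
Intercept c from Hole 1: 686 − 51.63 − 54.31 = 580.06.
At (709, 797): z_contact = 101.39 + 441.71 + 580.06 = 1123.16 m.
Depth below ground = 1145.1 − 1123.16 = 21.9 m.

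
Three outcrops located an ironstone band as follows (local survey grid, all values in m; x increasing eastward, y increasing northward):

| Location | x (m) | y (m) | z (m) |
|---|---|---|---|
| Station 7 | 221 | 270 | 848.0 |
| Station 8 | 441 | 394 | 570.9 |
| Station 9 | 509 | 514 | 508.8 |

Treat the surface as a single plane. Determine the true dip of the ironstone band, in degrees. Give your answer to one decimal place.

Two edge vectors: Station 7→Station 8 = (220, 124, -277.1), Station 7→Station 9 = (288, 244, -339.2).
Normal n = (Station 7→Station 8) × (Station 7→Station 9) = (25551.6, -5180.8, 17968).
So ∂z/∂x = −n_x/n_z = −1.42206 and ∂z/∂y = −n_y/n_z = 0.28833.
Gradient magnitude |∇z| = √(a² + b²) = √(2.02226 + 0.08314) = 1.45100.
True dip = arctan(1.45100) = 55.4°, dipping toward ESE (azimuth ≈ 101°).

55.4°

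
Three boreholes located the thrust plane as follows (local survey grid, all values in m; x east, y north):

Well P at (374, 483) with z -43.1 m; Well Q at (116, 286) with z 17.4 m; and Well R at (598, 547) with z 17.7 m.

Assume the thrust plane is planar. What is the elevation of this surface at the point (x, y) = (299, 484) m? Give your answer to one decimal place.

Two edge vectors: Well P→Well Q = (-258, -197, 60.5), Well P→Well R = (224, 64, 60.8).
Normal n = (Well P→Well Q) × (Well P→Well R) = (-15849.6, 29238.4, 27616).
So ∂z/∂x = −n_x/n_z = 0.57393 and ∂z/∂y = −n_y/n_z = −1.05875.
Intercept c from Well P: -43.1 − 214.65 + 511.38 = 253.63.
At (299, 484): z = 171.6 − 512.4 + 253.63 = -87.2 m.

-87.2 m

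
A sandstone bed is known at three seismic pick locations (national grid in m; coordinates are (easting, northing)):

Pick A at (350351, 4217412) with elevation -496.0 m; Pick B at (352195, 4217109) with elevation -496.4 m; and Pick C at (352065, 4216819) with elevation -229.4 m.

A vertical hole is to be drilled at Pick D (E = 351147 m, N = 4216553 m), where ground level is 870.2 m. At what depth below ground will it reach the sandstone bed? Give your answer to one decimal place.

742.0 m

Two edge vectors: Pick A→Pick B = (1844, -303, -0.4), Pick A→Pick C = (1714, -593, 266.6).
Normal n = (Pick A→Pick B) × (Pick A→Pick C) = (-81017, -492296, -574150).
So ∂z/∂E = −n_x/n_z = −0.141107724 and ∂z/∂N = −n_y/n_z = −0.857434468.
Intercept c from Pick A: -496 + 49437.23 + 3616154.42 = 3665095.65.
At (351147, 4216553): z_contact = −49549.55 − 3615417.88 + 3665095.65 = 128.21 m.
Depth below ground = 870.2 − 128.21 = 742.0 m.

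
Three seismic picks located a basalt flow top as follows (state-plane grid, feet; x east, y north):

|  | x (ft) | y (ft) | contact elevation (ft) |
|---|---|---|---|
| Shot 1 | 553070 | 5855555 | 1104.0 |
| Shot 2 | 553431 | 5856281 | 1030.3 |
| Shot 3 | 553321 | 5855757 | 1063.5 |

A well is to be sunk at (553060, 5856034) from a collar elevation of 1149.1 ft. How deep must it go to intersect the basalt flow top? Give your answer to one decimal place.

60.8 ft

Let the plane be z = a·x + b·y + c.
Shot 2−Shot 1: 361a + 726b = −73.7;  Shot 3−Shot 1: 251a + 202b = −40.5.
Solving gives a = −0.132800263, b = −0.035480861.
Then c = 1104 − a·553070 − b·5855555 = 282311.97.
At (553060, 5856034): z_contact = −73446.51 − 207777.13 + 282311.97 = 1088.33 ft.
Depth below ground = 1149.1 − 1088.33 = 60.8 ft.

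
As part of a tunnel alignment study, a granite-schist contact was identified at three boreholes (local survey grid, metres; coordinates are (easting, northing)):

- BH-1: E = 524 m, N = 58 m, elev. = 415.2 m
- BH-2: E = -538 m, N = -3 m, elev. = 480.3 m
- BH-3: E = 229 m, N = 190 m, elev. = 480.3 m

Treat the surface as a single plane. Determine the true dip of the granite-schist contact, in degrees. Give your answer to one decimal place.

Two edge vectors: BH-1→BH-2 = (-1062, -61, 65.1), BH-1→BH-3 = (-295, 132, 65.1).
Normal n = (BH-1→BH-2) × (BH-1→BH-3) = (-12564.3, 49931.7, -158179).
So ∂z/∂E = −n_x/n_z = −0.07943 and ∂z/∂N = −n_y/n_z = 0.31567.
Gradient magnitude |∇z| = √(a² + b²) = √(0.00631 + 0.09964) = 0.32551.
True dip = arctan(0.32551) = 18.0°, dipping toward SSE (azimuth ≈ 166°).

18.0°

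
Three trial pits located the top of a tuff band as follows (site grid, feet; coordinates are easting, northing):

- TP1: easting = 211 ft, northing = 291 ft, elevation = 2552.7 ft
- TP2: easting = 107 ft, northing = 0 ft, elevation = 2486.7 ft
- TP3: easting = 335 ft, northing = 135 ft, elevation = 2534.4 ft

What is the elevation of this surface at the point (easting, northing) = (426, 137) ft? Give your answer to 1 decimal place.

Let the plane be z = a·easting + b·northing + c.
TP2−TP1: −104a − 291b = −66;  TP3−TP1: 124a − 156b = −18.3.
Solving gives a = 0.09503, b = 0.19284.
Then c = 2552.7 − a·211 − b·291 = 2476.53.
At (426, 137): z = 40.5 + 26.4 + 2476.53 = 2543.4 ft.

2543.4 ft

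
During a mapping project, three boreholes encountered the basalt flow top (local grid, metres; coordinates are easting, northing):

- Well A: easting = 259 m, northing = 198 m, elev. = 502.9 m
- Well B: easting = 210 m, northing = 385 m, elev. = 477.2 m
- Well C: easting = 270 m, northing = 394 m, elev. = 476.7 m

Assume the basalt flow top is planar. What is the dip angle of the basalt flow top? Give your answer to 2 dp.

Two edge vectors: Well A→Well B = (-49, 187, -25.7), Well A→Well C = (11, 196, -26.2).
Normal n = (Well A→Well B) × (Well A→Well C) = (137.8, -1566.5, -11661).
So ∂z/∂easting = −n_x/n_z = 0.01182 and ∂z/∂northing = −n_y/n_z = −0.13434.
Gradient magnitude |∇z| = √(a² + b²) = √(0.00014 + 0.01805) = 0.13486.
True dip = arctan(0.13486) = 7.68°, dipping toward N (azimuth ≈ 355°).

7.68°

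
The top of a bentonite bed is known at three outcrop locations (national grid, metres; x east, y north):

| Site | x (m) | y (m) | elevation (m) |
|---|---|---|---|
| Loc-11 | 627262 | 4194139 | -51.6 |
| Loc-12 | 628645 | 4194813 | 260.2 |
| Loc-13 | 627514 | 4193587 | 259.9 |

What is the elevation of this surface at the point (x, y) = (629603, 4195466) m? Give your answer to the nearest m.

406 m

Let the plane be z = a·x + b·y + c.
Loc-12−Loc-11: 1383a + 674b = 311.8;  Loc-13−Loc-11: 252a − 552b = 311.5.
Solving gives a = 0.40938534, b = −0.37741829.
Then c = -51.6 − a·627262 − b·4194139 = 1326101.29.
At (629603, 4195466): z = 257750.2 − 1583445.6 + 1326101.29 = 405.9 m.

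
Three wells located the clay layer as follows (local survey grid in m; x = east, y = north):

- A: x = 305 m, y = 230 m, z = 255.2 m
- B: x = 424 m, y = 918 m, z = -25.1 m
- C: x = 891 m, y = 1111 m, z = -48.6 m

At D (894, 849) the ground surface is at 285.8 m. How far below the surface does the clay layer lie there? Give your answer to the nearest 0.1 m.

Two edge vectors: A→B = (119, 688, -280.3), A→C = (586, 881, -303.8).
Normal n = (A→B) × (A→C) = (37929.9, -128103.6, -298329).
So ∂z/∂x = −n_x/n_z = 0.127141 and ∂z/∂y = −n_y/n_z = −0.429404.
Intercept c from A: 255.2 − 38.78 + 98.76 = 315.18.
At (894, 849): z_contact = 113.66 − 364.56 + 315.18 = 64.29 m.
Depth below ground = 285.8 − 64.29 = 221.5 m.

221.5 m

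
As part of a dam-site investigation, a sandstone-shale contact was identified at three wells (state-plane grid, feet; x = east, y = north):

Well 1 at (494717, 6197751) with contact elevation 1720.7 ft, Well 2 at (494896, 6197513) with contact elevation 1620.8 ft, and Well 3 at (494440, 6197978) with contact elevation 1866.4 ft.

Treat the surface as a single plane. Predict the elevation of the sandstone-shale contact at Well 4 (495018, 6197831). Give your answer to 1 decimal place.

Let the plane be z = a·x + b·y + c.
Well 2−Well 1: 179a − 238b = −99.9;  Well 3−Well 1: −277a + 227b = 145.7.
Solving gives a = −0.474411893, b = 0.062942316.
Then c = 1720.7 − a·494717 − b·6197751 = −153680.47.
At (495018, 6197831): z = −234842.4 + 390105.8 − 153680.47 = 1582.9 ft.

1582.9 ft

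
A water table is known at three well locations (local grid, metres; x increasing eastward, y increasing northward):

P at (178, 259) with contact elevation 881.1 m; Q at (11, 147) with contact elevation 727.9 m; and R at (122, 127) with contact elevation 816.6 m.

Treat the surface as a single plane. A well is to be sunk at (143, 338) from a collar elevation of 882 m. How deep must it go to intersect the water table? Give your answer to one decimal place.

Two edge vectors: P→Q = (-167, -112, -153.2), P→R = (-56, -132, -64.5).
Normal n = (P→Q) × (P→R) = (-12998.4, -2192.3, 15772).
So ∂z/∂x = −n_x/n_z = 0.82414 and ∂z/∂y = −n_y/n_z = 0.13900.
Intercept c from P: 881.1 − 146.70 − 36.00 = 698.40.
At (143, 338): z_contact = 117.85 + 46.98 + 698.40 = 863.24 m.
Depth below ground = 882 − 863.24 = 18.8 m.

18.8 m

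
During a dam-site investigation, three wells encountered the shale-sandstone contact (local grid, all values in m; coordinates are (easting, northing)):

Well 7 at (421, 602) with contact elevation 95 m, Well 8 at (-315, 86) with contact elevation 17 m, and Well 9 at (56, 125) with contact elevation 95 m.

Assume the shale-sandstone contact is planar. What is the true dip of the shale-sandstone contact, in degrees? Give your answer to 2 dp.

Let the plane be z = a·E + b·N + c.
Well 8−Well 7: −736a − 516b = −78;  Well 9−Well 7: −365a − 477b = 0.
Solving gives a = 0.22863, b = −0.17495.
Gradient magnitude |∇z| = √(a² + b²) = √(0.05227 + 0.03061) = 0.28789.
True dip = arctan(0.28789) = 16.06°, dipping toward NW (azimuth ≈ 307°).

16.06°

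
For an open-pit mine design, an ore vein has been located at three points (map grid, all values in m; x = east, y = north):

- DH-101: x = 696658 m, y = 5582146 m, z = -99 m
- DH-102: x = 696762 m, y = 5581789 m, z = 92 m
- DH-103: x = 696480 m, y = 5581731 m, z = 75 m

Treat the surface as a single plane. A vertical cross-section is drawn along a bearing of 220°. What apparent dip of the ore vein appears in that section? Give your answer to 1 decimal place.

15.1°

Let the plane be z = a·x + b·y + c.
DH-102−DH-101: 104a − 357b = 191;  DH-103−DH-101: −178a − 415b = 174.
Solving gives a = 0.16069, b = −0.48820.
Unit vector along 220° is (sin 220°, cos 220°) = (-0.6428, -0.7660).
Slope in that direction = a·(-0.6428) + b·(-0.7660) = 0.27069.
Apparent dip = arctan|0.27069| = 15.1° (true dip is 27.2°, so apparent ≤ true as expected).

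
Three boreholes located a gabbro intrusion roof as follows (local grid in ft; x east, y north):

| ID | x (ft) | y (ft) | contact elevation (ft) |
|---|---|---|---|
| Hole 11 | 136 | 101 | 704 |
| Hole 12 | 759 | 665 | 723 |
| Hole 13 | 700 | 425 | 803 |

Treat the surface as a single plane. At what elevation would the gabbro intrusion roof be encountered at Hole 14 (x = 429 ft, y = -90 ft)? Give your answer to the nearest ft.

913 ft

Two edge vectors: Hole 11→Hole 12 = (623, 564, 19), Hole 11→Hole 13 = (564, 324, 99).
Normal n = (Hole 11→Hole 12) × (Hole 11→Hole 13) = (49680, -50961, -116244).
So ∂z/∂x = −n_x/n_z = 0.42738 and ∂z/∂y = −n_y/n_z = −0.43840.
Intercept c from Hole 11: 704 − 58.12 + 44.28 = 690.15.
At (429, -90): z = 183.3 + 39.5 + 690.15 = 913.0 ft.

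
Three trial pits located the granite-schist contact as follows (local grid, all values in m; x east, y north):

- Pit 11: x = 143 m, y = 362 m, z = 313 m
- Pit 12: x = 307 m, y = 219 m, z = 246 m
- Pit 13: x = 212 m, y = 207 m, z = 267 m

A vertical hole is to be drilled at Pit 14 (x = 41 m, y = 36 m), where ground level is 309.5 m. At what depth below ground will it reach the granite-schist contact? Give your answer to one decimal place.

32.8 m

Two edge vectors: Pit 11→Pit 12 = (164, -143, -67), Pit 11→Pit 13 = (69, -155, -46).
Normal n = (Pit 11→Pit 12) × (Pit 11→Pit 13) = (-3807, 2921, -15553).
So ∂z/∂x = −n_x/n_z = −0.24478 and ∂z/∂y = −n_y/n_z = 0.18781.
Intercept c from Pit 11: 313 + 35.00 − 67.99 = 280.02.
At (41, 36): z_contact = −10.04 + 6.76 + 280.02 = 276.74 m.
Depth below ground = 309.5 − 276.74 = 32.8 m.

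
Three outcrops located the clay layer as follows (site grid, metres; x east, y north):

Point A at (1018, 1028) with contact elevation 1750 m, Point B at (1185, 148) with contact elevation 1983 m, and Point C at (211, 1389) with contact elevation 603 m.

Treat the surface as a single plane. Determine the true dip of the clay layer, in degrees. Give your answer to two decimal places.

Let the plane be z = a·x + b·y + c.
Point B−Point A: 167a − 880b = 233;  Point C−Point A: −807a + 361b = −1147.
Solving gives a = 1.42374, b = 0.00541.
Gradient magnitude |∇z| = √(a² + b²) = √(2.02702 + 0.00003) = 1.42375.
True dip = arctan(1.42375) = 54.92°, dipping toward W (azimuth ≈ 270°).

54.92°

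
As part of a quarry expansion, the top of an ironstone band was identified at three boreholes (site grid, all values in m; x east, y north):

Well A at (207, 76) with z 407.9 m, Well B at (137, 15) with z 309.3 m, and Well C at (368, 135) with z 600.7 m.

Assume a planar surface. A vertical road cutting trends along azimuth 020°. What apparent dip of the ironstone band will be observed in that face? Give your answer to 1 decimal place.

Let the plane be z = a·x + b·y + c.
Well B−Well A: −70a − 61b = −98.6;  Well C−Well A: 161a + 59b = 192.8.
Solving gives a = 1.04435, b = 0.41796.
Unit vector along 020° is (sin 20°, cos 20°) = (0.3420, 0.9397).
Slope in that direction = a·(0.3420) + b·(0.9397) = 0.74994.
Apparent dip = arctan|0.74994| = 36.9° (true dip is 48.4°, so apparent ≤ true as expected).

36.9°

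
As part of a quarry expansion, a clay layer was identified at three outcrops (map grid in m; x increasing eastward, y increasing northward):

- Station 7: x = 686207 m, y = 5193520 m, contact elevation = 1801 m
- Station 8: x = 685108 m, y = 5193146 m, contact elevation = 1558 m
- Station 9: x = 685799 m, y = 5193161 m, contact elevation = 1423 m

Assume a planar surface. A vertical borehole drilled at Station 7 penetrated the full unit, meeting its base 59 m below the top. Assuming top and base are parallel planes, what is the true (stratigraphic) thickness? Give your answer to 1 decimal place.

Let the plane be z = a·x + b·y + c.
Station 8−Station 7: −1099a − 374b = −243;  Station 9−Station 7: −408a − 359b = −378.
Solving gives a = −0.22375, b = 1.30721.
|∇z| = √(a²+b²) = 1.32622, so dip δ = arctan(1.32622) = 52.98°.
True thickness = vertical thickness × cos δ = 59 × cos 52.98° = 35.5 m.

35.5 m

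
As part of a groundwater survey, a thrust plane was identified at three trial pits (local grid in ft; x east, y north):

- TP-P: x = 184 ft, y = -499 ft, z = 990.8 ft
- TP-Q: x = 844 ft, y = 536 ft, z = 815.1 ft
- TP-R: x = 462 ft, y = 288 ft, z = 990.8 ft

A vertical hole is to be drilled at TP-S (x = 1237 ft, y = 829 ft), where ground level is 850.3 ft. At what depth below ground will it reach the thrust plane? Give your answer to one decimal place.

Two edge vectors: TP-P→TP-Q = (660, 1035, -175.7), TP-P→TP-R = (278, 787, 0).
Normal n = (TP-P→TP-Q) × (TP-P→TP-R) = (138275.9, -48844.6, 231690).
So ∂z/∂x = −n_x/n_z = −0.596814 and ∂z/∂y = −n_y/n_z = 0.210819.
Intercept c from TP-P: 990.8 + 109.81 + 105.20 = 1205.81.
At (1237, 829): z_contact = −738.26 + 174.77 + 1205.81 = 642.32 ft.
Depth below ground = 850.3 − 642.32 = 208.0 ft.

208.0 ft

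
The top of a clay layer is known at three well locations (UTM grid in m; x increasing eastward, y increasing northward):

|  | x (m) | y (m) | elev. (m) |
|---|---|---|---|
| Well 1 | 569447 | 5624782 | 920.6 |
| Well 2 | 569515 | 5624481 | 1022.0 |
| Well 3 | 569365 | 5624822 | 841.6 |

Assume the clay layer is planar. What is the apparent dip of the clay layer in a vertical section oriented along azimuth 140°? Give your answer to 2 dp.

34.21°

Two edge vectors: Well 1→Well 2 = (68, -301, 101.4), Well 1→Well 3 = (-82, 40, -79).
Normal n = (Well 1→Well 2) × (Well 1→Well 3) = (19723, -2942.8, -21962).
So ∂z/∂x = −n_x/n_z = 0.89805 and ∂z/∂y = −n_y/n_z = −0.13400.
Unit vector along 140° is (sin 140°, cos 140°) = (0.6428, -0.7660).
Slope in that direction = a·(0.6428) + b·(-0.7660) = 0.67990.
Apparent dip = arctan|0.67990| = 34.21° (true dip is 42.2°, so apparent ≤ true as expected).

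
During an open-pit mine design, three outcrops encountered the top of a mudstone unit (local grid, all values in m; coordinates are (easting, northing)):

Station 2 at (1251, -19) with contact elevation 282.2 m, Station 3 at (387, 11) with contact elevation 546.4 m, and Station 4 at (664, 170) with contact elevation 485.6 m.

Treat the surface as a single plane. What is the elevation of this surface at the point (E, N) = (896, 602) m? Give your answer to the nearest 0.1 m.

Two edge vectors: Station 2→Station 3 = (-864, 30, 264.2), Station 2→Station 4 = (-587, 189, 203.4).
Normal n = (Station 2→Station 3) × (Station 2→Station 4) = (-43831.8, 20652.2, -145686).
So ∂z/∂E = −n_x/n_z = −0.300865 and ∂z/∂N = −n_y/n_z = 0.141758.
Intercept c from Station 2: 282.2 + 376.38 + 2.69 = 661.28.
At (896, 602): z = −269.6 + 85.3 + 661.28 = 477.0 m.

477.0 m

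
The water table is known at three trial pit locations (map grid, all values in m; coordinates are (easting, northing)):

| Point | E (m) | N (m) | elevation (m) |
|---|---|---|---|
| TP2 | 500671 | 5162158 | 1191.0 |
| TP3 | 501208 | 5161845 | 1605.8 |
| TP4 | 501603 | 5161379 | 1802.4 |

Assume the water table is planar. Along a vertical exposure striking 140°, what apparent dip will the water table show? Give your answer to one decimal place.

17.6°

Let the plane be z = a·E + b·N + c.
TP3−TP2: 537a − 313b = 414.8;  TP4−TP2: 932a − 779b = 611.4.
Solving gives a = 1.04071, b = 0.46026.
Unit vector along 140° is (sin 140°, cos 140°) = (0.6428, -0.7660).
Slope in that direction = a·(0.6428) + b·(-0.7660) = 0.31638.
Apparent dip = arctan|0.31638| = 17.6° (true dip is 48.7°, so apparent ≤ true as expected).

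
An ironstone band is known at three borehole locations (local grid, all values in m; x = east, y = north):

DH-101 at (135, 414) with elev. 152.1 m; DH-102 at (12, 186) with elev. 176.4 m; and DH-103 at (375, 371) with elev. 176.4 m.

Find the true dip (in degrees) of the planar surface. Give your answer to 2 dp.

9.37°

Let the plane be z = a·x + b·y + c.
DH-102−DH-101: −123a − 228b = 24.3;  DH-103−DH-101: 240a − 43b = 24.3.
Solving gives a = 0.07491, b = −0.14699.
Gradient magnitude |∇z| = √(a² + b²) = √(0.00561 + 0.02161) = 0.16498.
True dip = arctan(0.16498) = 9.37°, dipping toward NNW (azimuth ≈ 333°).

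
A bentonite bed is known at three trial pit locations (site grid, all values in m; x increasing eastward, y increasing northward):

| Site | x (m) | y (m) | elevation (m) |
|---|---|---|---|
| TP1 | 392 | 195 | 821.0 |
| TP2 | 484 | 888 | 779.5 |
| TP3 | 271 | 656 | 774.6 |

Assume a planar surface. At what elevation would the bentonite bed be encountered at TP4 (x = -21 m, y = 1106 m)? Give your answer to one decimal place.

Let the plane be z = a·x + b·y + c.
TP2−TP1: 92a + 693b = −41.5;  TP3−TP1: −121a + 461b = −46.4.
Solving gives a = 0.103146, b = −0.073578.
Then c = 821 − a·392 − b·195 = 794.91.
At (-21, 1106): z = −2.2 − 81.4 + 794.91 = 711.4 m.

711.4 m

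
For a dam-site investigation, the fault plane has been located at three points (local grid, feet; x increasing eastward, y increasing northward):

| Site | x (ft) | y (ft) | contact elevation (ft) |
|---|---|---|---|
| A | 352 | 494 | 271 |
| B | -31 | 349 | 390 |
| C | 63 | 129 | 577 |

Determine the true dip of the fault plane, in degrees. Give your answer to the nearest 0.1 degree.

Let the plane be z = a·x + b·y + c.
B−A: −383a − 145b = 119;  C−A: −289a − 365b = 306.
Solving gives a = 0.00955, b = −0.84592.
Gradient magnitude |∇z| = √(a² + b²) = √(0.00009 + 0.71558) = 0.84597.
True dip = arctan(0.84597) = 40.2°, dipping toward N (azimuth ≈ 359°).

40.2°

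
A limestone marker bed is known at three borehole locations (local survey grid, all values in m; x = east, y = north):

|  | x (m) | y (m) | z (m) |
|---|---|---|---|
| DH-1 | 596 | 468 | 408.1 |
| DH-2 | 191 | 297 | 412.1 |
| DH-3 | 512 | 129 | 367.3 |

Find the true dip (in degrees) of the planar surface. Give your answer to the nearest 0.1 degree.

8.7°

Two edge vectors: DH-1→DH-2 = (-405, -171, 4), DH-1→DH-3 = (-84, -339, -40.8).
Normal n = (DH-1→DH-2) × (DH-1→DH-3) = (8332.8, -16860, 122931).
So ∂z/∂x = −n_x/n_z = −0.06778 and ∂z/∂y = −n_y/n_z = 0.13715.
Gradient magnitude |∇z| = √(a² + b²) = √(0.00459 + 0.01881) = 0.15299.
True dip = arctan(0.15299) = 8.7°, dipping toward SSE (azimuth ≈ 154°).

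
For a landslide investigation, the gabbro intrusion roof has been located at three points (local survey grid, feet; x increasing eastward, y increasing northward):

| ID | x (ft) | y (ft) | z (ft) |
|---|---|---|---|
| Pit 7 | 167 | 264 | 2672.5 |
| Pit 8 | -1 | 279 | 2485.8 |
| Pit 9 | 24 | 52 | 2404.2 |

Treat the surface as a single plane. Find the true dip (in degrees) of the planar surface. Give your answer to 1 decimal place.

Two edge vectors: Pit 7→Pit 8 = (-168, 15, -186.7), Pit 7→Pit 9 = (-143, -212, -268.3).
Normal n = (Pit 7→Pit 8) × (Pit 7→Pit 9) = (-43604.9, -18376.3, 37761).
So ∂z/∂x = −n_x/n_z = 1.15476 and ∂z/∂y = −n_y/n_z = 0.48665.
Gradient magnitude |∇z| = √(a² + b²) = √(1.33347 + 0.23683) = 1.25311.
True dip = arctan(1.25311) = 51.4°, dipping toward WSW (azimuth ≈ 247°).

51.4°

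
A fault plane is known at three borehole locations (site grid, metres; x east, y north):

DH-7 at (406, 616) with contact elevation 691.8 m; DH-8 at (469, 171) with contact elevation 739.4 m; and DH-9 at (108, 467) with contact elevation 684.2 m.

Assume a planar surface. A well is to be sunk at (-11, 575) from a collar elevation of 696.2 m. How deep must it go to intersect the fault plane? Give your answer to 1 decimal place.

Let the plane be z = a·x + b·y + c.
DH-8−DH-7: 63a − 445b = 47.6;  DH-9−DH-7: −298a − 149b = −7.6.
Solving gives a = 0.07376, b = −0.09652.
Then c = 691.8 − a·406 − b·616 = 721.31.
At (-11, 575): z_contact = −0.81 − 55.50 + 721.31 = 665.00 m.
Depth below ground = 696.2 − 665.00 = 31.2 m.

31.2 m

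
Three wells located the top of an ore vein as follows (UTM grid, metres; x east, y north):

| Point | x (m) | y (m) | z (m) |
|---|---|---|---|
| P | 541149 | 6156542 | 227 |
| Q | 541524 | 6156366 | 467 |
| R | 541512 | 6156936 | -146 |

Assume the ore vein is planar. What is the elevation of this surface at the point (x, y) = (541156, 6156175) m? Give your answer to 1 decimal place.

Let the plane be z = a·x + b·y + c.
Q−P: 375a − 176b = 240;  R−P: 363a + 394b = −373.
Solving gives a = 0.136610628, b = −1.072562583.
Then c = 227 − a·541149 − b·6156542 = 6529576.89.
At (541156, 6156175): z = 73927.7 − 6602883.0 + 6529576.89 = 621.6 m.

621.6 m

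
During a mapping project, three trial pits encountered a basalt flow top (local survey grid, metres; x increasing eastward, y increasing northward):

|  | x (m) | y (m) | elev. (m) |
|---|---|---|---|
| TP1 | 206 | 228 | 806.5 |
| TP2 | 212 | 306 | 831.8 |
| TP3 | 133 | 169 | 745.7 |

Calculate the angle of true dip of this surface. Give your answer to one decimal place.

Two edge vectors: TP1→TP2 = (6, 78, 25.3), TP1→TP3 = (-73, -59, -60.8).
Normal n = (TP1→TP2) × (TP1→TP3) = (-3249.7, -1482.1, 5340).
So ∂z/∂x = −n_x/n_z = 0.60856 and ∂z/∂y = −n_y/n_z = 0.27755.
Gradient magnitude |∇z| = √(a² + b²) = √(0.37034 + 0.07703) = 0.66886.
True dip = arctan(0.66886) = 33.8°, dipping toward WSW (azimuth ≈ 245°).

33.8°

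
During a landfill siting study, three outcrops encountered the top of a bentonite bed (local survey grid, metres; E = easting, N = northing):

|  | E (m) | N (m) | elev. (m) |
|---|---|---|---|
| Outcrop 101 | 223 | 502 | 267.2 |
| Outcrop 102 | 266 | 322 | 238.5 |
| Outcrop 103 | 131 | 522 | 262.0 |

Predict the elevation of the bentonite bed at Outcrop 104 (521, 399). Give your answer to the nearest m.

277 m

Let the plane be z = a·E + b·N + c.
Outcrop 102−Outcrop 101: 43a − 180b = −28.7;  Outcrop 103−Outcrop 101: −92a + 20b = −5.2.
Solving gives a = 0.09618, b = 0.18242.
Then c = 267.2 − a·223 − b·502 = 154.18.
At (521, 399): z = 50.1 + 72.8 + 154.18 = 277.1 m.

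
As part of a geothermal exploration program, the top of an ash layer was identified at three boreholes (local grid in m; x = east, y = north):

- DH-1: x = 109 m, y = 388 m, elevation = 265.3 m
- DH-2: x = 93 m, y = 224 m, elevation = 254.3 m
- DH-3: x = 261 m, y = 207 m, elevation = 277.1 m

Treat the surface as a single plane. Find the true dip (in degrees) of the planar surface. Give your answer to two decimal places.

8.58°

Let the plane be z = a·x + b·y + c.
DH-2−DH-1: −16a − 164b = −11;  DH-3−DH-1: 152a − 181b = 11.8.
Solving gives a = 0.14111, b = 0.05331.
Gradient magnitude |∇z| = √(a² + b²) = √(0.01991 + 0.00284) = 0.15084.
True dip = arctan(0.15084) = 8.58°, dipping toward WSW (azimuth ≈ 249°).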